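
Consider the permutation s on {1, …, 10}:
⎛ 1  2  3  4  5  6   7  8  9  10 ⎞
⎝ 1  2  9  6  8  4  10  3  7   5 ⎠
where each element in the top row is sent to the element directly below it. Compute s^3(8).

7

Tracing 8 → 3 → … returns to 8 after 6 steps, so 8 lies in a 6-cycle (3 9 7 10 5 8).
Stepping 3 places around the cycle: 8 → 3 → 9 → 7.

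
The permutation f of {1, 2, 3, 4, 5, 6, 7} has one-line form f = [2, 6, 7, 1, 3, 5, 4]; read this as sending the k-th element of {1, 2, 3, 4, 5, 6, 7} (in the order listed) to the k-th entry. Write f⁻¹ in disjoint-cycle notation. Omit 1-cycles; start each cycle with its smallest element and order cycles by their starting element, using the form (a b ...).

(1 4 7 3 5 6 2)

The cycle decomposition of f is (1 2 6 5 3 7 4).
The inverse reverses every cycle; in canonical form, f⁻¹ = (1 4 7 3 5 6 2).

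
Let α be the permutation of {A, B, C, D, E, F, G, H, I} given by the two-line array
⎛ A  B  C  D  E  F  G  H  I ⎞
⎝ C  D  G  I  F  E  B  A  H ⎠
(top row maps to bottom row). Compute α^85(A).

C

Tracing A → C → … returns to A after 7 steps, so A lies in a 7-cycle (A C G B D I H).
On a 7-cycle, α^7 is the identity, so α^85 = α^1 there (85 ≡ 1 mod 7).
Advancing 1 step from A: A → C.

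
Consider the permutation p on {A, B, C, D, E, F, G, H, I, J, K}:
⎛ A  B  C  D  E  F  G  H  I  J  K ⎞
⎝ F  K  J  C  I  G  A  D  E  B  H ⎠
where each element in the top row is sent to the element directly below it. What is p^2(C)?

B

Tracing C → J → … returns to C after 6 steps, so C lies in a 6-cycle (B, K, H, D, C, J).
Advancing 2 steps from C: C → J → B.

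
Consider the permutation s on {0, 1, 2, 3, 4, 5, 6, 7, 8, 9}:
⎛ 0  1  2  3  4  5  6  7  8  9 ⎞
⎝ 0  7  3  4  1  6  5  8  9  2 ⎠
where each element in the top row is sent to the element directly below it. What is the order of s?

Writing s as disjoint cycles, the cycle lengths are 7, 2, 1.
The order is lcm(7, 2) = 14.

14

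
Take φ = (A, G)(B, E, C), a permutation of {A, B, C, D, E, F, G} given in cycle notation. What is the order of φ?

6

The cycle type of φ is (3, 2, 1, 1).
The order is lcm(3, 2) = 6.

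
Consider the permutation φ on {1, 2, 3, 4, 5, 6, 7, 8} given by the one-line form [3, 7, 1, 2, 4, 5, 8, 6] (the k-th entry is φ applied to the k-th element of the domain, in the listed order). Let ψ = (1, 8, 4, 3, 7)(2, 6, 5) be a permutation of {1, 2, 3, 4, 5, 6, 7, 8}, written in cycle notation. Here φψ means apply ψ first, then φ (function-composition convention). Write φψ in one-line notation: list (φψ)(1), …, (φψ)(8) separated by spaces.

6 5 8 1 7 4 3 2

(φψ)(x) = φ(ψ(x)). Computing each image: φ(ψ(1)) = φ(8) = 6, φ(ψ(2)) = φ(6) = 5, φ(ψ(3)) = φ(7) = 8, φ(ψ(4)) = φ(3) = 1, φ(ψ(5)) = φ(2) = 7, φ(ψ(6)) = φ(5) = 4, φ(ψ(7)) = φ(1) = 3, φ(ψ(8)) = φ(4) = 2.
Hence φψ = [6 5 8 1 7 4 3 2].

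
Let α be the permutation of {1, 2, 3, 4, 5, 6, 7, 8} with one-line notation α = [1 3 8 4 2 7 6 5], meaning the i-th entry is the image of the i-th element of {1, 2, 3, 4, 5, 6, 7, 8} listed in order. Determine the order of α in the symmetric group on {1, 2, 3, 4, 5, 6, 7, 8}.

4

Decomposing into disjoint cycles gives cycle lengths 4, 2, 1, 1.
Since disjoint cycles commute, ord(α) = lcm(4, 2) = 4.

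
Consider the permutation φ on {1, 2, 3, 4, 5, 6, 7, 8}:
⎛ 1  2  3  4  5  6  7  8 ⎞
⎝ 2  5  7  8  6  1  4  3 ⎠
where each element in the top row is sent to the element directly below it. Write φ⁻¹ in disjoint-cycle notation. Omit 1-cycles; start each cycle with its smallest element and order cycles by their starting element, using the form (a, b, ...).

(1, 6, 5, 2)(3, 8, 4, 7)

First write φ in disjoint cycles: (1, 2, 5, 6)(3, 7, 4, 8).
Reversing each cycle (and rotating so the smallest element leads) gives φ⁻¹ = (1, 6, 5, 2)(3, 8, 4, 7).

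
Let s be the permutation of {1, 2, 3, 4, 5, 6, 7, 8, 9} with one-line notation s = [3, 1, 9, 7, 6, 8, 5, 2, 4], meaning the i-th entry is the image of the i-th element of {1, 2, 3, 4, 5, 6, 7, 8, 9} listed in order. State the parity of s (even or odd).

even

In disjoint-cycle form the cycle lengths are 9.
A cycle of length ℓ contributes ℓ−1 transpositions, so s is a product of 8 transpositions — even.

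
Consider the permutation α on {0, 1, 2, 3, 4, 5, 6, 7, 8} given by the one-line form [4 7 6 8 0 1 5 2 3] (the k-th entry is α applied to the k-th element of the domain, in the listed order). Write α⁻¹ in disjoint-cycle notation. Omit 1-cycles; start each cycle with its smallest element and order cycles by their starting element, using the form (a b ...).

(0 4)(1 5 6 2 7)(3 8)

First write α in disjoint cycles: (0 4)(1 7 2 6 5)(3 8).
The inverse reverses every cycle; in canonical form, α⁻¹ = (0 4)(1 5 6 2 7)(3 8).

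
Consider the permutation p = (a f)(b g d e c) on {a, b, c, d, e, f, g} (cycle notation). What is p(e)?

e appears in (b g d e c); the next entry (wrapping around) is c.

c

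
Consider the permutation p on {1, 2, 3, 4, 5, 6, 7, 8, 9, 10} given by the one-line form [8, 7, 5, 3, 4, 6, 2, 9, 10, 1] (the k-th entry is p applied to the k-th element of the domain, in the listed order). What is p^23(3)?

4

Tracing 3 → 5 → … returns to 3 after 3 steps, so 3 lies in a 3-cycle (3 5 4).
Since the cycle has length 3, p^23 acts on it the same as p^2 (23 mod 3 = 2).
Advancing 2 steps from 3: 3 → 5 → 4.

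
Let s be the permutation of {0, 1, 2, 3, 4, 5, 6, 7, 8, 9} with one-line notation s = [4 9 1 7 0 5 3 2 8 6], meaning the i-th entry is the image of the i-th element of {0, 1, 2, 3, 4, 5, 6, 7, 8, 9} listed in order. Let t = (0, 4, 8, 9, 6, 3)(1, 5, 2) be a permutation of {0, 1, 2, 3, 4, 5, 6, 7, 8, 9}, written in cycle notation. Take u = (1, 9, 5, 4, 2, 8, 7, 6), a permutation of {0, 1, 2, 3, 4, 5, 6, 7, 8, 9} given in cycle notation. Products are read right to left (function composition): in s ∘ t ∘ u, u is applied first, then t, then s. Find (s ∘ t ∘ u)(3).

4

Apply the permutations in order: u(3) = 3, then t(3) = 0, then s(0) = 4. So (s ∘ t ∘ u)(3) = 4.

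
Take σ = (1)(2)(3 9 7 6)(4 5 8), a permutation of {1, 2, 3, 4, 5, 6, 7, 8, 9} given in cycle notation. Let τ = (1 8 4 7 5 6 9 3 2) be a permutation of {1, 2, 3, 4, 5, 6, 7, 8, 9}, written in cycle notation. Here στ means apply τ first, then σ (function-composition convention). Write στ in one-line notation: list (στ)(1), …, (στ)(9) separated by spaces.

(στ)(x) = σ(τ(x)). Computing each image: σ(τ(1)) = σ(8) = 4, σ(τ(2)) = σ(1) = 1, σ(τ(3)) = σ(2) = 2, σ(τ(4)) = σ(7) = 6, σ(τ(5)) = σ(6) = 3, σ(τ(6)) = σ(9) = 7, σ(τ(7)) = σ(5) = 8, σ(τ(8)) = σ(4) = 5, σ(τ(9)) = σ(3) = 9.
Hence στ = [4 1 2 6 3 7 8 5 9].

4 1 2 6 3 7 8 5 9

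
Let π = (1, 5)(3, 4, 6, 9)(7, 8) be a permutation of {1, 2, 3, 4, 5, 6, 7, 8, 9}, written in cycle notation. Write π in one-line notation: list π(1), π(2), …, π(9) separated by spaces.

5 2 4 6 1 9 8 7 3

Image by image: 1→5, 2→2, 3→4, 4→6, 5→1, 6→9, 7→8, 8→7, 9→3.
Listing these in domain order gives 5 2 4 6 1 9 8 7 3.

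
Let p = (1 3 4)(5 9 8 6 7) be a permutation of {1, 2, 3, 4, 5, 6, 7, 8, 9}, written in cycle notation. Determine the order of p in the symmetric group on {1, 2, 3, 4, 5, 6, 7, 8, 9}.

The disjoint cycles have lengths 5, 3, 1.
The order of p is the least common multiple of its cycle lengths: lcm(5, 3) = 15.

15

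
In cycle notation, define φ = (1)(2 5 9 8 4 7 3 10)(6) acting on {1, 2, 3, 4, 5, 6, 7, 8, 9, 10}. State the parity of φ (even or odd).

The cycle lengths are 8, 1, 1.
A cycle of length ℓ contributes ℓ−1 transpositions, so φ is a product of 7 transpositions — odd.

odd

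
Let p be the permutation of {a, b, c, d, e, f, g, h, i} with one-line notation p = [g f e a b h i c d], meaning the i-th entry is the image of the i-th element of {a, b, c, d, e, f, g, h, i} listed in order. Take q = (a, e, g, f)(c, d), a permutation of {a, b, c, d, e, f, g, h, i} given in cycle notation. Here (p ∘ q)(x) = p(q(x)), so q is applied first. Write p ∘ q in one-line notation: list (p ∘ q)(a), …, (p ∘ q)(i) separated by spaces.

For each element, apply q then p: a → e → b; b → b → f; c → d → a; d → c → e; e → g → i; f → a → g; g → f → h; h → h → c; i → i → d.
So p ∘ q in one-line form is b f a e i g h c d.

b f a e i g h c d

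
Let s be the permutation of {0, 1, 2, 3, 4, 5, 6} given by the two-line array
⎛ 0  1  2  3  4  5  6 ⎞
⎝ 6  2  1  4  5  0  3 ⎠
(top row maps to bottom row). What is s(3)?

The entry below 3 in the array is 4, so s(3) = 4.

4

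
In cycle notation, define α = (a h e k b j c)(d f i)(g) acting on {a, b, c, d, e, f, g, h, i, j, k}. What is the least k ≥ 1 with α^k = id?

The cycle type of α is (7, 3, 1).
The order of α is the least common multiple of its cycle lengths: lcm(7, 3) = 21.

21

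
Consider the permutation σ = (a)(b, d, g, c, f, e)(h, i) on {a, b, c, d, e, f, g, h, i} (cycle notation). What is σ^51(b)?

c

b lies in the 6-cycle (b, d, g, c, f, e).
Powers repeat with period 6 on this cycle, and 51 mod 6 = 3, so σ^51(b) = σ^3(b).
Advancing 3 steps from b: b → d → g → c.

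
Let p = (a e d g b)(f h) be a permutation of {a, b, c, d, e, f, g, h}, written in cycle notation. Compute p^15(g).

g

g lies in the 5-cycle (a e d g b).
On a 5-cycle, p^5 is the identity, so p^15 = p^0 there (15 ≡ 0 mod 5).
So p^15(g) = g.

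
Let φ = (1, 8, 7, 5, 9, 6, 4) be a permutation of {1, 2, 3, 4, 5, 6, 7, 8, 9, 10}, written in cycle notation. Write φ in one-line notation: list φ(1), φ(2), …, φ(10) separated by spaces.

8 2 3 1 9 4 5 7 6 10

Image by image: 1→8, 2→2, 3→3, 4→1, 5→9, 6→4, 7→5, 8→7, 9→6, 10→10.
So the one-line form is 8 2 3 1 9 4 5 7 6 10.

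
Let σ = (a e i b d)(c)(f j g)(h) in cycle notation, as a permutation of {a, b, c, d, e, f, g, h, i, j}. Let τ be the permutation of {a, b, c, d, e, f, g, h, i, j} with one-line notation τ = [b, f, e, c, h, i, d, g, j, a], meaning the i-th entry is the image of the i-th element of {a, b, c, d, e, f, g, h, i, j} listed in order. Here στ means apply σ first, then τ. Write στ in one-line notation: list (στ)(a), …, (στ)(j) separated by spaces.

(στ)(x) = τ(σ(x)). Computing each image: τ(σ(a)) = τ(e) = h, τ(σ(b)) = τ(d) = c, τ(σ(c)) = τ(c) = e, τ(σ(d)) = τ(a) = b, τ(σ(e)) = τ(i) = j, τ(σ(f)) = τ(j) = a, τ(σ(g)) = τ(f) = i, τ(σ(h)) = τ(h) = g, τ(σ(i)) = τ(b) = f, τ(σ(j)) = τ(g) = d.
Hence στ = [h c e b j a i g f d].

h c e b j a i g f d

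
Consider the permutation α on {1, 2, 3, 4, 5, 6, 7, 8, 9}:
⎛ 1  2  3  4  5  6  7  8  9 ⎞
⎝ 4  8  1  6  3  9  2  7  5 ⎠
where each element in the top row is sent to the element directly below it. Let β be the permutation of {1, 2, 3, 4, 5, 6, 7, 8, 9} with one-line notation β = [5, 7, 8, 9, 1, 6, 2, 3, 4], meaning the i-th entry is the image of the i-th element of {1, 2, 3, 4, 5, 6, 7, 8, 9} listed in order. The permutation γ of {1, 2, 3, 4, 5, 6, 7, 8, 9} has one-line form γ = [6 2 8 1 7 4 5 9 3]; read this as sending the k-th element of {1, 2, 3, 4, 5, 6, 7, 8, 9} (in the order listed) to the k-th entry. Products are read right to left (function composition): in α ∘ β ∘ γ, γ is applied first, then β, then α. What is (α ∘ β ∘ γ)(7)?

Apply the permutations in order: γ(7) = 5, then β(5) = 1, then α(1) = 4. So (α ∘ β ∘ γ)(7) = 4.

4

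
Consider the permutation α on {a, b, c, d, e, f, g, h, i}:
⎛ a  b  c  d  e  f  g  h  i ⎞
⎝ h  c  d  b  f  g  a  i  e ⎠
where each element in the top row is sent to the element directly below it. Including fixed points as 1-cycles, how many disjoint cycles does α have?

The cycle decomposition is (a, h, i, e, f, g)(b, c, d), which has 2 cycles (counting 1-cycles).

2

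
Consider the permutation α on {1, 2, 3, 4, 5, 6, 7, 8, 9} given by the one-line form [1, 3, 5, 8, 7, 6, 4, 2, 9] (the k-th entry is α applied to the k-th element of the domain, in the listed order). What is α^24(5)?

Tracing 5 → 7 → … returns to 5 after 6 steps, so 5 lies in a 6-cycle (2 3 5 7 4 8).
Since the cycle has length 6, α^24 acts on it the same as α^0 (24 mod 6 = 0).
So α^24(5) = 5.

5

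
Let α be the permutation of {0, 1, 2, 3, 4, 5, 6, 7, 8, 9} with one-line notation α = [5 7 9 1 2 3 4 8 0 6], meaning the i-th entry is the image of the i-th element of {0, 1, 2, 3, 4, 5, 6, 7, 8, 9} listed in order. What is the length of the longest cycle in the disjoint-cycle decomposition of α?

Decomposing into disjoint cycles gives (0, 5, 3, 1, 7, 8)(2, 9, 6, 4); the longest has length 6.

6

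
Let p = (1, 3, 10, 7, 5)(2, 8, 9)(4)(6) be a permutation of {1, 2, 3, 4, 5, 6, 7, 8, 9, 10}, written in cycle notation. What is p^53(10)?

1

10 lies in the 5-cycle (1, 3, 10, 7, 5).
Since the cycle has length 5, p^53 acts on it the same as p^3 (53 mod 5 = 3).
Stepping 3 places around the cycle: 10 → 7 → 5 → 1.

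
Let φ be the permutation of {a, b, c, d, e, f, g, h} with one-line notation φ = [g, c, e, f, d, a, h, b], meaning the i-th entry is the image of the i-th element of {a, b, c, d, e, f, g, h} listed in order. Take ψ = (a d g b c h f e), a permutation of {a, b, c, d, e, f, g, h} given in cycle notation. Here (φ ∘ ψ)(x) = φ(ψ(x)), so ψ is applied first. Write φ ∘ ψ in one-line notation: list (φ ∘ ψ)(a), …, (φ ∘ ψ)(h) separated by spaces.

f e b h g d c a

(φ ∘ ψ)(x) = φ(ψ(x)). Computing each image: φ(ψ(a)) = φ(d) = f, φ(ψ(b)) = φ(c) = e, φ(ψ(c)) = φ(h) = b, φ(ψ(d)) = φ(g) = h, φ(ψ(e)) = φ(a) = g, φ(ψ(f)) = φ(e) = d, φ(ψ(g)) = φ(b) = c, φ(ψ(h)) = φ(f) = a.
Hence φ ∘ ψ = [f e b h g d c a].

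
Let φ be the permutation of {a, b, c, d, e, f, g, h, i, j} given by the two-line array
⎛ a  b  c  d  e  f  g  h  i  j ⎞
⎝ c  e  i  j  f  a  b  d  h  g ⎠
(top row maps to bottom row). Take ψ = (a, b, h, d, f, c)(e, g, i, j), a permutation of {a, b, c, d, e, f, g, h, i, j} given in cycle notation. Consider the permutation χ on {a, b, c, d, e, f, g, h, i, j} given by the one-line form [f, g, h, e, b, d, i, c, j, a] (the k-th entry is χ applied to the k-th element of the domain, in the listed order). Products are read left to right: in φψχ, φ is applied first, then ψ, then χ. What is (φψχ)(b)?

Apply the permutations in order: φ(b) = e, then ψ(e) = g, then χ(g) = i. So (φψχ)(b) = i.

i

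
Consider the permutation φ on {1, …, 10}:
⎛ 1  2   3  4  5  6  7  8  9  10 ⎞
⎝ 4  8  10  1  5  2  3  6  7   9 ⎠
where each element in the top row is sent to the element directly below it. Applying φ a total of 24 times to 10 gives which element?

10

Tracing 10 → 9 → … returns to 10 after 4 steps, so 10 lies in a 4-cycle (3 10 9 7).
Powers repeat with period 4 on this cycle, and 24 mod 4 = 0, so φ^24(10) = φ^0(10).
So φ^24(10) = 10.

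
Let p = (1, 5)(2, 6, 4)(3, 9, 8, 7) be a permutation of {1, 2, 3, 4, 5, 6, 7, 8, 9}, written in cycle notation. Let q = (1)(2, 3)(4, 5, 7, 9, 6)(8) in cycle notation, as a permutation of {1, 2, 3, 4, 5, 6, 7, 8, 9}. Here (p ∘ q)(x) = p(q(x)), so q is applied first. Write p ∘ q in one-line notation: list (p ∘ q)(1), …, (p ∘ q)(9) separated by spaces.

(p ∘ q)(x) = p(q(x)). Computing each image: p(q(1)) = p(1) = 5, p(q(2)) = p(3) = 9, p(q(3)) = p(2) = 6, p(q(4)) = p(5) = 1, p(q(5)) = p(7) = 3, p(q(6)) = p(4) = 2, p(q(7)) = p(9) = 8, p(q(8)) = p(8) = 7, p(q(9)) = p(6) = 4.
Hence p ∘ q = [5 9 6 1 3 2 8 7 4].

5 9 6 1 3 2 8 7 4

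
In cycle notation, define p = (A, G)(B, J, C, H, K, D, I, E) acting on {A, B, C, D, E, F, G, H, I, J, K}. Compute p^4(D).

D lies in the 8-cycle (B, J, C, H, K, D, I, E).
Stepping 4 places around the cycle: D → I → E → B → J.

J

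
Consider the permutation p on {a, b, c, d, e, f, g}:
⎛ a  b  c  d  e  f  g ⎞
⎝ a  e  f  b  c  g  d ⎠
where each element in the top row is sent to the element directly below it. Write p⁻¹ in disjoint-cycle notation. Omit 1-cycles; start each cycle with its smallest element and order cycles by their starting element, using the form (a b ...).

First write p in disjoint cycles: (b e c f g d).
The inverse reverses every cycle; in canonical form, p⁻¹ = (b d g f c e).

(b d g f c e)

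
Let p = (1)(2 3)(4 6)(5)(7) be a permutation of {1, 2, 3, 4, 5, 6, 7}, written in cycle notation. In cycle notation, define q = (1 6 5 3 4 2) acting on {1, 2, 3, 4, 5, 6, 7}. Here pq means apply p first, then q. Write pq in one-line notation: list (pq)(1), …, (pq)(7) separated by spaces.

6 4 1 5 3 2 7

(pq)(x) = q(p(x)). Computing each image: q(p(1)) = q(1) = 6, q(p(2)) = q(3) = 4, q(p(3)) = q(2) = 1, q(p(4)) = q(6) = 5, q(p(5)) = q(5) = 3, q(p(6)) = q(4) = 2, q(p(7)) = q(7) = 7.
Hence pq = [6 4 1 5 3 2 7].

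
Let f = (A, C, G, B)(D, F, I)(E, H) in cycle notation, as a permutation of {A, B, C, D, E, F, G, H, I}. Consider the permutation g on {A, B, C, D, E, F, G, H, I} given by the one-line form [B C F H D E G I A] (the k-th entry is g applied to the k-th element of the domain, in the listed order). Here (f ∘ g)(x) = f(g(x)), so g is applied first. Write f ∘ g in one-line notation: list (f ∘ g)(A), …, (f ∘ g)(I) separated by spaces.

Chase each element through g then f: A → B → A; B → C → G; C → F → I; D → H → E; E → D → F; F → E → H; G → G → B; H → I → D; I → A → C.
Collecting the images, f ∘ g = [A G I E F H B D C].

A G I E F H B D C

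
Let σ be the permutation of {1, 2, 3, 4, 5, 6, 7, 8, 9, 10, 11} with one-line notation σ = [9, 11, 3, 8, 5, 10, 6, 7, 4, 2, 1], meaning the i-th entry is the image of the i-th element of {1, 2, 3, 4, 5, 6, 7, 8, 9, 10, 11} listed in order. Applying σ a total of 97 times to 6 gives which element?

8

Tracing 6 → 10 → … returns to 6 after 9 steps, so 6 lies in a 9-cycle (1 9 4 8 7 6 10 2 11).
Since the cycle has length 9, σ^97 acts on it the same as σ^7 (97 mod 9 = 7).
Stepping 7 places around the cycle: 6 → 10 → 2 → 11 → 1 → 9 → 4 → 8.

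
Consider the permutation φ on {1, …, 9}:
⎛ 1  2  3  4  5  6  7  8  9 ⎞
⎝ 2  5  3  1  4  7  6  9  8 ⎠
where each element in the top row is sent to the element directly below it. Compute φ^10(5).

1

Tracing 5 → 4 → … returns to 5 after 4 steps, so 5 lies in a 4-cycle (1, 2, 5, 4).
On a 4-cycle, φ^4 is the identity, so φ^10 = φ^2 there (10 ≡ 2 mod 4).
Stepping 2 places around the cycle: 5 → 4 → 1.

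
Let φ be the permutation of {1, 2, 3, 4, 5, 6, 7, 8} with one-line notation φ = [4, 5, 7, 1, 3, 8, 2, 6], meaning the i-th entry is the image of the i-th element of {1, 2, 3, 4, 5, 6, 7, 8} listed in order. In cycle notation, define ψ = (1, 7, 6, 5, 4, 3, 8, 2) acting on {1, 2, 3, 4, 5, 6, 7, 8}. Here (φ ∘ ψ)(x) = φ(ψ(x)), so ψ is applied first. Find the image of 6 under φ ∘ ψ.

ψ(6) = 5, then φ(5) = 3; composing gives (φ ∘ ψ)(6) = 3.

3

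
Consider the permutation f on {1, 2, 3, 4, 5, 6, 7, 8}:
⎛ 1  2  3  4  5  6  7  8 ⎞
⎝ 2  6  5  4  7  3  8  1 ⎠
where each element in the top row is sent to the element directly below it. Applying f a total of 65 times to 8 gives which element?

Tracing 8 → 1 → … returns to 8 after 7 steps, so 8 lies in a 7-cycle (1, 2, 6, 3, 5, 7, 8).
Since the cycle has length 7, f^65 acts on it the same as f^2 (65 mod 7 = 2).
Advancing 2 steps from 8: 8 → 1 → 2.

2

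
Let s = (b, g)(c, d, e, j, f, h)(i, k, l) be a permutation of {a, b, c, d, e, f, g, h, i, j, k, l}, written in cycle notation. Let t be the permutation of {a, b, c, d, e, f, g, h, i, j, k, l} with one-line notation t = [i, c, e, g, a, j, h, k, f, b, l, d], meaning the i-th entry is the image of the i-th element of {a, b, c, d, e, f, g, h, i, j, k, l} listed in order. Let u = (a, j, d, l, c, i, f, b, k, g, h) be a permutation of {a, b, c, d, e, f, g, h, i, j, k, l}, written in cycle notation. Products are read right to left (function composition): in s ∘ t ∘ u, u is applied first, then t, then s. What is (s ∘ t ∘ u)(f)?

d

(s ∘ t ∘ u)(f) = s(t(u(f))). u(f) = b, then t(b) = c, then s(c) = d, so the result is d.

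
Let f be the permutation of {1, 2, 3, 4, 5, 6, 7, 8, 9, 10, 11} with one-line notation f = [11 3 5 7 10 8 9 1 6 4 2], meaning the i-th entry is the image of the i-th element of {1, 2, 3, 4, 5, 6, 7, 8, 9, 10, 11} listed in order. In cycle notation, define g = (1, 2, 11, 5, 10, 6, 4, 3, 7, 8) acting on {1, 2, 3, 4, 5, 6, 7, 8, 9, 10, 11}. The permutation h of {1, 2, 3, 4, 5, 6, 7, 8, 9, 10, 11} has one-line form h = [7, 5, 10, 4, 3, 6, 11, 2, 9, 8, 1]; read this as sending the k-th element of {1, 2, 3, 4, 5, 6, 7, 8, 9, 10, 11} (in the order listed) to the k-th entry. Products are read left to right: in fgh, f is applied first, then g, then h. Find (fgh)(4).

Chase 4: f(4) = 7; g(7) = 8; h(8) = 2. Hence (fgh)(4) = 2.

2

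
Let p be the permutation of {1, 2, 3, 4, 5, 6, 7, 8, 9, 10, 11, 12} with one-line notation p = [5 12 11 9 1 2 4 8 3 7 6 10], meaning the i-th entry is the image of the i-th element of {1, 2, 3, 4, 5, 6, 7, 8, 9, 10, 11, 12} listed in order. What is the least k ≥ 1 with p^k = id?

Writing p as disjoint cycles, the cycle lengths are 9, 2, 1.
Since disjoint cycles commute, ord(p) = lcm(9, 2) = 18.

18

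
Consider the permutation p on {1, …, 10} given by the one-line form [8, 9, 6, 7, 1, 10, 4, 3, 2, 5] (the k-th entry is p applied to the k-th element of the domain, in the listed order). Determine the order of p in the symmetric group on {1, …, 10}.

6

Decomposing into disjoint cycles gives cycle lengths 6, 2, 2.
Since disjoint cycles commute, ord(p) = lcm(6, 2, 2) = 6.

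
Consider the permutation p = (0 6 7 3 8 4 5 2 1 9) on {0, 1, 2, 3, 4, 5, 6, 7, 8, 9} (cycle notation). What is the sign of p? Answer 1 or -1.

-1

The cycle lengths are 10.
A cycle of length ℓ contributes ℓ−1 transpositions, so p is a product of 9 transpositions — odd.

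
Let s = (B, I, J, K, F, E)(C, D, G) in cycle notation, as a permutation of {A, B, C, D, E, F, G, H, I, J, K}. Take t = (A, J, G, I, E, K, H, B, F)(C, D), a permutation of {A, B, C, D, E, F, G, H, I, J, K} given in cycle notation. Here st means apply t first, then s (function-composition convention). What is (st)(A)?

K

t(A) = J, then s(J) = K; composing gives (st)(A) = K.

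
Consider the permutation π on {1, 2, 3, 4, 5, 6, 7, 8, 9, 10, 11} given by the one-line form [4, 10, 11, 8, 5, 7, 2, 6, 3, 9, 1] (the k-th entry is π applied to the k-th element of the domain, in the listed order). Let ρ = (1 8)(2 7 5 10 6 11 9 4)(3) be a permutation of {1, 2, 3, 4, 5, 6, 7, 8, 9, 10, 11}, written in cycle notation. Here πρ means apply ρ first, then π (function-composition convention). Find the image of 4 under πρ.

First apply ρ: ρ(4) = 2, then π(2) = 10. Thus (πρ)(4) = 10.

10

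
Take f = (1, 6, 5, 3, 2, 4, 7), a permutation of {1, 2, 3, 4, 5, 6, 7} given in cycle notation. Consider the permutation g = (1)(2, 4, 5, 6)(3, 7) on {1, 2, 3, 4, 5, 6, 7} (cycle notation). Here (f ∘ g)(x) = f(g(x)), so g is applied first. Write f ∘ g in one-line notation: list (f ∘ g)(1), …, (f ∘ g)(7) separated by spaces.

(f ∘ g)(x) = f(g(x)). Computing each image: f(g(1)) = f(1) = 6, f(g(2)) = f(4) = 7, f(g(3)) = f(7) = 1, f(g(4)) = f(5) = 3, f(g(5)) = f(6) = 5, f(g(6)) = f(2) = 4, f(g(7)) = f(3) = 2.
Hence f ∘ g = [6 7 1 3 5 4 2].

6 7 1 3 5 4 2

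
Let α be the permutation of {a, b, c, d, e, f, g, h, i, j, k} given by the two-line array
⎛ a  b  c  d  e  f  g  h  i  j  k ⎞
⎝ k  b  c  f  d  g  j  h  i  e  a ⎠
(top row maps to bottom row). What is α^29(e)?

Tracing e → d → … returns to e after 5 steps, so e lies in a 5-cycle (d f g j e).
Powers repeat with period 5 on this cycle, and 29 mod 5 = 4, so α^29(e) = α^4(e).
Stepping 4 places around the cycle: e → d → f → g → j.

j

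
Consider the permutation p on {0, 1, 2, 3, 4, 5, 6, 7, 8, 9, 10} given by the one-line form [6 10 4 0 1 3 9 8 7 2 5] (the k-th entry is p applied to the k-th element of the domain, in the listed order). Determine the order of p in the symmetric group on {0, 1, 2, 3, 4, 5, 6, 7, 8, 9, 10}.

18

Writing p as disjoint cycles, the cycle lengths are 9, 2.
Since disjoint cycles commute, ord(p) = lcm(9, 2) = 18.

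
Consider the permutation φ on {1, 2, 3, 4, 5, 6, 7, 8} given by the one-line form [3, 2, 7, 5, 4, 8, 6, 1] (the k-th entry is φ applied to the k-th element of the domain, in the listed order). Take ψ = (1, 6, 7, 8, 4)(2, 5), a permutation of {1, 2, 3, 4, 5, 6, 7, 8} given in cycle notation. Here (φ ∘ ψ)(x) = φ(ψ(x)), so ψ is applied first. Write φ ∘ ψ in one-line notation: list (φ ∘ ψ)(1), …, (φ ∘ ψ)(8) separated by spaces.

(φ ∘ ψ)(x) = φ(ψ(x)). Computing each image: φ(ψ(1)) = φ(6) = 8, φ(ψ(2)) = φ(5) = 4, φ(ψ(3)) = φ(3) = 7, φ(ψ(4)) = φ(1) = 3, φ(ψ(5)) = φ(2) = 2, φ(ψ(6)) = φ(7) = 6, φ(ψ(7)) = φ(8) = 1, φ(ψ(8)) = φ(4) = 5.
Hence φ ∘ ψ = [8 4 7 3 2 6 1 5].

8 4 7 3 2 6 1 5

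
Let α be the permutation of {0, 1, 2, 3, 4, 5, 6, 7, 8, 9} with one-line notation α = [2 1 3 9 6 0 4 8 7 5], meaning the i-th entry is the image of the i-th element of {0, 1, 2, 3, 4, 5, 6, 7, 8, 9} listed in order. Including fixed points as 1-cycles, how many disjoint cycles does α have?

4

The cycle decomposition is (0 2 3 9 5)(1)(4 6)(7 8), which has 4 cycles (counting 1-cycles).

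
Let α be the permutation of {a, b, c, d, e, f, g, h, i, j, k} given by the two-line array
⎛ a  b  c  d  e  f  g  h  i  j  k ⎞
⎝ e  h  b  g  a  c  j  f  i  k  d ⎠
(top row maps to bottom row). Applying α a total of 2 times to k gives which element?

Tracing k → d → … returns to k after 4 steps, so k lies in a 4-cycle (d g j k).
Stepping 2 places around the cycle: k → d → g.

g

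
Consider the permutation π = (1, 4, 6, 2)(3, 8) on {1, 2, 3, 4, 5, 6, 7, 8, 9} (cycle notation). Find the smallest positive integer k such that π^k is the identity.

4

The cycle type of π is (4, 2, 1, 1, 1).
Since disjoint cycles commute, ord(π) = lcm(4, 2) = 4.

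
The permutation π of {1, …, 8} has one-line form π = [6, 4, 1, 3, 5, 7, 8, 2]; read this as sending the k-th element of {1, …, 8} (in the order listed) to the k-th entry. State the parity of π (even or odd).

even

In disjoint-cycle form the cycle lengths are 7, 1.
A cycle of length ℓ contributes ℓ−1 transpositions, so π is a product of 6 transpositions — even.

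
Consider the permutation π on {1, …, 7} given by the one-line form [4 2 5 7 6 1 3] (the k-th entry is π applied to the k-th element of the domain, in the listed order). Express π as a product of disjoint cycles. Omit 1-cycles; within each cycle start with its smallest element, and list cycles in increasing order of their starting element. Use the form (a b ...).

(1 4 7 3 5 6)

Start at 1 and follow images: 1 → 4 → 7 → 3 → 5 → 6 → 1, giving the cycle (1 4 7 3 5 6).
Continuing from each remaining unvisited element yields (1 4 7 3 5 6).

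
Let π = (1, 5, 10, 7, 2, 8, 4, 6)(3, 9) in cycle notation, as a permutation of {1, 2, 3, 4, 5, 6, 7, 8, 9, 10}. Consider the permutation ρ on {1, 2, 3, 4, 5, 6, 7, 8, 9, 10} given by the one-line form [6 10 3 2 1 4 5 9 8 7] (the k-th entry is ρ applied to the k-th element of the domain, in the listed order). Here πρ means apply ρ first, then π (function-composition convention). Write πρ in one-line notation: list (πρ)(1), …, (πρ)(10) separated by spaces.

Chase each element through ρ then π: 1 → 6 → 1; 2 → 10 → 7; 3 → 3 → 9; 4 → 2 → 8; 5 → 1 → 5; 6 → 4 → 6; 7 → 5 → 10; 8 → 9 → 3; 9 → 8 → 4; 10 → 7 → 2.
Collecting the images, πρ = [1 7 9 8 5 6 10 3 4 2].

1 7 9 8 5 6 10 3 4 2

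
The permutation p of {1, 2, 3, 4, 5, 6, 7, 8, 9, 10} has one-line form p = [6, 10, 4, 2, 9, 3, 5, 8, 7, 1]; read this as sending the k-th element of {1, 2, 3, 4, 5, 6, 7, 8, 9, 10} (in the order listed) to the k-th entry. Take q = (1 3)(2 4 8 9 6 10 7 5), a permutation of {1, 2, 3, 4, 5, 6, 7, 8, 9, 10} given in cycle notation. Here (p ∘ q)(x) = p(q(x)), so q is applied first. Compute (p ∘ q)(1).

q(1) = 3, then p(3) = 4; composing gives (p ∘ q)(1) = 4.

4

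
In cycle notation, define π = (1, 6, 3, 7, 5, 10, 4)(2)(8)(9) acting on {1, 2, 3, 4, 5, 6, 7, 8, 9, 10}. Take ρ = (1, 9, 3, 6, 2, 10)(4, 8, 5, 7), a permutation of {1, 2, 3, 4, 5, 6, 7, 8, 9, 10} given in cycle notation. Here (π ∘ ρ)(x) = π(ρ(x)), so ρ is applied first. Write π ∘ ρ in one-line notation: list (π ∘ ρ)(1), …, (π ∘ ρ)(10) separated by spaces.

For each element, apply ρ then π: 1 → 9 → 9; 2 → 10 → 4; 3 → 6 → 3; 4 → 8 → 8; 5 → 7 → 5; 6 → 2 → 2; 7 → 4 → 1; 8 → 5 → 10; 9 → 3 → 7; 10 → 1 → 6.
So π ∘ ρ in one-line form is 9 4 3 8 5 2 1 10 7 6.

9 4 3 8 5 2 1 10 7 6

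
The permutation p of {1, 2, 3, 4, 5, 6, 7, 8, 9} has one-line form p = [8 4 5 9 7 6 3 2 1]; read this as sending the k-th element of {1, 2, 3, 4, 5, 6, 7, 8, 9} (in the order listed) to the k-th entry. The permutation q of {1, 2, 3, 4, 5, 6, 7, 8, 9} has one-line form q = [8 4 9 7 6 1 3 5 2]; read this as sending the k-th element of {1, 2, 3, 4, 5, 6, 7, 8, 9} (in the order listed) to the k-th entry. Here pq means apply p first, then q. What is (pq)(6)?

1

First apply p: p(6) = 6, then q(6) = 1. Thus (pq)(6) = 1.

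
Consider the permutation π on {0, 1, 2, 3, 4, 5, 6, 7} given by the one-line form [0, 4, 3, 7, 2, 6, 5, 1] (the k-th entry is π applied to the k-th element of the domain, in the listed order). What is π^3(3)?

Tracing 3 → 7 → … returns to 3 after 5 steps, so 3 lies in a 5-cycle (1, 4, 2, 3, 7).
Advancing 3 steps from 3: 3 → 7 → 1 → 4.

4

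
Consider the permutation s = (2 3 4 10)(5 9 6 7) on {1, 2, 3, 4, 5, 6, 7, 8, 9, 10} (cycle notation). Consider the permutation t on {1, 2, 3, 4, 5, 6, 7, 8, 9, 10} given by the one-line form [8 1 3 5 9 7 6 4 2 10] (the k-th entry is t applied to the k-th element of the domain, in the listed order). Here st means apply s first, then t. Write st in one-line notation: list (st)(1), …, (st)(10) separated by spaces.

8 3 5 10 2 6 9 4 7 1

Chase each element through s then t: 1 → 1 → 8; 2 → 3 → 3; 3 → 4 → 5; 4 → 10 → 10; 5 → 9 → 2; 6 → 7 → 6; 7 → 5 → 9; 8 → 8 → 4; 9 → 6 → 7; 10 → 2 → 1.
Collecting the images, st = [8 3 5 10 2 6 9 4 7 1].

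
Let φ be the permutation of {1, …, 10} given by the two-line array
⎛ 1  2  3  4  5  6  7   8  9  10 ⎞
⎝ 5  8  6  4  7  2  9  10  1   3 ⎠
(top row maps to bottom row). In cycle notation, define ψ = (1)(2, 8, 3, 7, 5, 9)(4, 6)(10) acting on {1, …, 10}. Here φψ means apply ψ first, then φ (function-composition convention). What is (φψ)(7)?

ψ(7) = 5, then φ(5) = 7; composing gives (φψ)(7) = 7.

7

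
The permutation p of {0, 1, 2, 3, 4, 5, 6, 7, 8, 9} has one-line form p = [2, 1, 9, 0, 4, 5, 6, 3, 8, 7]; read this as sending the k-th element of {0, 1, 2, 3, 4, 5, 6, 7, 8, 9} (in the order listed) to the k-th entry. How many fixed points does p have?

5

The fixed points (elements with p(x) = x) are {1, 4, 5, 6, 8}, so there are 5.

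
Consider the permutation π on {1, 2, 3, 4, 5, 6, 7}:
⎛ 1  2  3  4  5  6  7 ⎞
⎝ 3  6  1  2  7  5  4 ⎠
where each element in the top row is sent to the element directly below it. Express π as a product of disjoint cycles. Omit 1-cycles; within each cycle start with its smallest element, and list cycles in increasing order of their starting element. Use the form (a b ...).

Start at 1 and follow images: 1 → 3 → 1, giving the cycle (1 3).
Repeating from the next unused element and collecting all non-trivial cycles gives (1 3)(2 6 5 7 4).

(1 3)(2 6 5 7 4)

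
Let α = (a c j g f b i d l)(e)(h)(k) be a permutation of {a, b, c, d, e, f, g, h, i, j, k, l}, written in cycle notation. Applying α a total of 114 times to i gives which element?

g

i lies in the 9-cycle (a c j g f b i d l).
On a 9-cycle, α^9 is the identity, so α^114 = α^6 there (114 ≡ 6 mod 9).
Advancing 6 steps from i: i → d → l → a → c → j → g.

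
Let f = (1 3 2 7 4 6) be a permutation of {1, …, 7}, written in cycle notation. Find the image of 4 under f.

6

Within (1 3 2 7 4 6), 4 ↦ 6.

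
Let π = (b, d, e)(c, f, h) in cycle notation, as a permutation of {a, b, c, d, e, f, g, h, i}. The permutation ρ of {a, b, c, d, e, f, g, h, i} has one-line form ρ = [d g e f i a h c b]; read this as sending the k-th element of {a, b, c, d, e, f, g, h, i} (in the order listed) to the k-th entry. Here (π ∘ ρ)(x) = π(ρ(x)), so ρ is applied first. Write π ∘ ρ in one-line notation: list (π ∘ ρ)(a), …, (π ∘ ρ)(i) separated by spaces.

Chase each element through ρ then π: a → d → e; b → g → g; c → e → b; d → f → h; e → i → i; f → a → a; g → h → c; h → c → f; i → b → d.
So π ∘ ρ in one-line form is e g b h i a c f d.

e g b h i a c f d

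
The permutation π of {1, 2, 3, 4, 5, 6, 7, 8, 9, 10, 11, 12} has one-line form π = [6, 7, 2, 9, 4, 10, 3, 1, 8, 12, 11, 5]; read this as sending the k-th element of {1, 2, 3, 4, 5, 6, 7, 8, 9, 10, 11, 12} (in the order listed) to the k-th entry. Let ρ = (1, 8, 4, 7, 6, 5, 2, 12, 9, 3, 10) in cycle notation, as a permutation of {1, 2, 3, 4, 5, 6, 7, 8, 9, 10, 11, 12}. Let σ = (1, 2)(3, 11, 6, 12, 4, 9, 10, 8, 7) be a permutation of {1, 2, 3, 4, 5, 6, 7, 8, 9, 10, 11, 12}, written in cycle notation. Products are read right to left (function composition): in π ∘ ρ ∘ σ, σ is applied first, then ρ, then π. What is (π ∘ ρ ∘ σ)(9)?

6

(π ∘ ρ ∘ σ)(9) = π(ρ(σ(9))). σ(9) = 10, then ρ(10) = 1, then π(1) = 6, so the result is 6.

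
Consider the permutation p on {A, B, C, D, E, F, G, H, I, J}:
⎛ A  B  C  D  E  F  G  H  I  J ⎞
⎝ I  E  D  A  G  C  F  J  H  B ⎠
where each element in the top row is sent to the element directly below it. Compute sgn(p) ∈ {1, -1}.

-1

In disjoint-cycle form the cycle lengths are 10.
A cycle of length ℓ contributes ℓ−1 transpositions, so p is a product of 9 transpositions — odd.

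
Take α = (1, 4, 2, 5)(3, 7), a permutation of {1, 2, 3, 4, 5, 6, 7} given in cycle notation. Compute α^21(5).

5 lies in the 4-cycle (1, 4, 2, 5).
On a 4-cycle, α^4 is the identity, so α^21 = α^1 there (21 ≡ 1 mod 4).
Stepping 1 place around the cycle: 5 → 1.

1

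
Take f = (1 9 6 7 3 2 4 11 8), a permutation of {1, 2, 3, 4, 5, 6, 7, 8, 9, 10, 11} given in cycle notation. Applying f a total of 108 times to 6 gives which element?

6

6 lies in the 9-cycle (1 9 6 7 3 2 4 11 8).
Since the cycle has length 9, f^108 acts on it the same as f^0 (108 mod 9 = 0).
So f^108(6) = 6.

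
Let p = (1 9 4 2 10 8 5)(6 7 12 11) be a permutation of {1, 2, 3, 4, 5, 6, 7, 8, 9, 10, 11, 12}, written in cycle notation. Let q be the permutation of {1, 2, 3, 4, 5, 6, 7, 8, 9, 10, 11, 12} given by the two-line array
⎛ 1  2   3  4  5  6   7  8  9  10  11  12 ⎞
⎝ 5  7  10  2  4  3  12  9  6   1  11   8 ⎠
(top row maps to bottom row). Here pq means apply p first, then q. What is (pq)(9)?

p(9) = 4, then q(4) = 2; composing gives (pq)(9) = 2.

2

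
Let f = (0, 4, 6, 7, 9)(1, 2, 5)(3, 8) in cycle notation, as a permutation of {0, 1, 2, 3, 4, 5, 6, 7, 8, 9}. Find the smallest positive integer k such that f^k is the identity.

30

The cycle type of f is (5, 3, 2).
Since disjoint cycles commute, ord(f) = lcm(5, 3, 2) = 30.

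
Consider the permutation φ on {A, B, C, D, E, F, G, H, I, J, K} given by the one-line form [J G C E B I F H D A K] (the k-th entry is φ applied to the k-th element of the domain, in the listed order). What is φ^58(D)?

F

Tracing D → E → … returns to D after 6 steps, so D lies in a 6-cycle (B, G, F, I, D, E).
Powers repeat with period 6 on this cycle, and 58 mod 6 = 4, so φ^58(D) = φ^4(D).
Stepping 4 places around the cycle: D → E → B → G → F.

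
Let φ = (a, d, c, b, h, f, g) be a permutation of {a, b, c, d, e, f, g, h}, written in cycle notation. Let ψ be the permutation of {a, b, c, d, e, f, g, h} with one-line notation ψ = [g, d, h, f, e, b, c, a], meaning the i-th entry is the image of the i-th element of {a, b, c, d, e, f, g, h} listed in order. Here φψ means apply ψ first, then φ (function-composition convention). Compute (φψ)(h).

(φψ)(h) = φ(ψ(h)). ψ(h) = a, then φ(a) = d. So (φψ)(h) = d.

d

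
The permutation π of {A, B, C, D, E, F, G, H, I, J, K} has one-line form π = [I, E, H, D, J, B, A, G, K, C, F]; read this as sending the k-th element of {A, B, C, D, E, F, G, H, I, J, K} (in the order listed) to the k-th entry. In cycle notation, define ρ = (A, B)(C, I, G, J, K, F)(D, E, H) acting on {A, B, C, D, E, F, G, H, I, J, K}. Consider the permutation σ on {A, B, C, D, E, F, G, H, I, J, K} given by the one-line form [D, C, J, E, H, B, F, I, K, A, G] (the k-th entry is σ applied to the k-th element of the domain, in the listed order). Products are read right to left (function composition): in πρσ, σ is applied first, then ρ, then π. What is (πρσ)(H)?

(πρσ)(H) = π(ρ(σ(H))). σ(H) = I, then ρ(I) = G, then π(G) = A, so the result is A.

A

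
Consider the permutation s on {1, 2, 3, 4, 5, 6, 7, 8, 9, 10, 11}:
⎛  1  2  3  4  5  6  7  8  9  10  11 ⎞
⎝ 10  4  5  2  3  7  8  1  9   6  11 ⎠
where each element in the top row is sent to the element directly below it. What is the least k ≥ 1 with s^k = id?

Writing s as disjoint cycles, the cycle lengths are 5, 2, 2, 1, 1.
The order is lcm(5, 2, 2) = 10.

10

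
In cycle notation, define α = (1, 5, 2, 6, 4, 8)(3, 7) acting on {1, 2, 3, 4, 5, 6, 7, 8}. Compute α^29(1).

1 lies in the 6-cycle (1, 5, 2, 6, 4, 8).
Since the cycle has length 6, α^29 acts on it the same as α^5 (29 mod 6 = 5).
Advancing 5 steps from 1: 1 → 5 → 2 → 6 → 4 → 8.

8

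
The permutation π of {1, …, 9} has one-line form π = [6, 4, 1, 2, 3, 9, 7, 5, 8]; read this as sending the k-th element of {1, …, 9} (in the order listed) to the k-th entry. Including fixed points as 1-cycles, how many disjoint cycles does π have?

The cycle decomposition is (1 6 9 8 5 3)(2 4)(7), which has 3 cycles (counting 1-cycles).

3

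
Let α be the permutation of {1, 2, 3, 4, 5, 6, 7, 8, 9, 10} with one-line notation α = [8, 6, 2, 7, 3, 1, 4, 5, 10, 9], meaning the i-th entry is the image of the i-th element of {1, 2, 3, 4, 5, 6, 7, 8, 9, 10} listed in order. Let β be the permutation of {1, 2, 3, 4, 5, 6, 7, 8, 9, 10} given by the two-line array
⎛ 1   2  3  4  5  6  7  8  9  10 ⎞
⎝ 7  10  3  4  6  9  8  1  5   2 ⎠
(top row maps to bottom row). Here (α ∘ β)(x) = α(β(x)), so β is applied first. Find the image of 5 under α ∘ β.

β(5) = 6, then α(6) = 1; composing gives (α ∘ β)(5) = 1.

1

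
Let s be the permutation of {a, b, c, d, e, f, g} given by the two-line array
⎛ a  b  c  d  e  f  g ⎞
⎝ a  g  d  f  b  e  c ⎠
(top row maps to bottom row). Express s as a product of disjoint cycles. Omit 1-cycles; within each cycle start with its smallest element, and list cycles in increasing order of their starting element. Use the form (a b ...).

(b g c d f e)

Iterating s from b gives b → g → c → d → f → e → b; that is the 6-cycle (b g c d f e).
Continuing from each remaining unvisited element yields (b g c d f e).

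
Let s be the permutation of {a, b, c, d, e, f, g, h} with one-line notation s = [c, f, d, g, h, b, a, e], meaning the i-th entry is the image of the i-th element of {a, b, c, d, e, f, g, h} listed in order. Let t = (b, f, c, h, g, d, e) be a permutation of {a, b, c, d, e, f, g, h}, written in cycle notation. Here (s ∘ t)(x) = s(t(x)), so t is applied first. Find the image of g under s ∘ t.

g

(s ∘ t)(g) = s(t(g)). t(g) = d, then s(d) = g. So (s ∘ t)(g) = g.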